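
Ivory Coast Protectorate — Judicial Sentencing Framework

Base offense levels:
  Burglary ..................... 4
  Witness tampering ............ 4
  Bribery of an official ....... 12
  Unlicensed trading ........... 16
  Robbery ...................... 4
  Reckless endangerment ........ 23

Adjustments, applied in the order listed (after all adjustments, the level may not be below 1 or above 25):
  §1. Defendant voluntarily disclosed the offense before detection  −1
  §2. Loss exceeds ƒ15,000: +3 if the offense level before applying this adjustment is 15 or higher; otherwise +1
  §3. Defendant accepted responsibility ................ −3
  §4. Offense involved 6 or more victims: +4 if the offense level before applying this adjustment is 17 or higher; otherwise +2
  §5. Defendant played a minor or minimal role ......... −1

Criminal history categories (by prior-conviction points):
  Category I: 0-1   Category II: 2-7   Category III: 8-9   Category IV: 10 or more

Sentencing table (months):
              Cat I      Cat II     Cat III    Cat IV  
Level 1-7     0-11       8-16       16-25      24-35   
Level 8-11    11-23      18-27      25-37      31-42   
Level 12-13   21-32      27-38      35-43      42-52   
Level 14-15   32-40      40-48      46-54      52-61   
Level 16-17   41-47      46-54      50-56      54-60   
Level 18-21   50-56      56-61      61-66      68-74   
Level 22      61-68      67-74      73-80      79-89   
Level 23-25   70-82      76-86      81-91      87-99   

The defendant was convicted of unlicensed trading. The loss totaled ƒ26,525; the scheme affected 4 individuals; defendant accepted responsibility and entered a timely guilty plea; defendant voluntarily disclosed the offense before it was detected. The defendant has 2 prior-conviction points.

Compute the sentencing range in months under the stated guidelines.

40-48 months

Base offense level for unlicensed trading: 16.
§1 applies: 16 − 1 = 15.
§2 applies (level before this adjustment is 15 ≥ 15, so +3): 15 + 3 = 18.
§3 applies: 18 − 3 = 15.
§4 does not apply.
§5 does not apply.
Final offense level: 15.
Criminal history: 2 prior points → Category II (2-7).
Level 15 falls in the 14-15 band.
Grid: Level 14-15 × Category II = 40-48 months.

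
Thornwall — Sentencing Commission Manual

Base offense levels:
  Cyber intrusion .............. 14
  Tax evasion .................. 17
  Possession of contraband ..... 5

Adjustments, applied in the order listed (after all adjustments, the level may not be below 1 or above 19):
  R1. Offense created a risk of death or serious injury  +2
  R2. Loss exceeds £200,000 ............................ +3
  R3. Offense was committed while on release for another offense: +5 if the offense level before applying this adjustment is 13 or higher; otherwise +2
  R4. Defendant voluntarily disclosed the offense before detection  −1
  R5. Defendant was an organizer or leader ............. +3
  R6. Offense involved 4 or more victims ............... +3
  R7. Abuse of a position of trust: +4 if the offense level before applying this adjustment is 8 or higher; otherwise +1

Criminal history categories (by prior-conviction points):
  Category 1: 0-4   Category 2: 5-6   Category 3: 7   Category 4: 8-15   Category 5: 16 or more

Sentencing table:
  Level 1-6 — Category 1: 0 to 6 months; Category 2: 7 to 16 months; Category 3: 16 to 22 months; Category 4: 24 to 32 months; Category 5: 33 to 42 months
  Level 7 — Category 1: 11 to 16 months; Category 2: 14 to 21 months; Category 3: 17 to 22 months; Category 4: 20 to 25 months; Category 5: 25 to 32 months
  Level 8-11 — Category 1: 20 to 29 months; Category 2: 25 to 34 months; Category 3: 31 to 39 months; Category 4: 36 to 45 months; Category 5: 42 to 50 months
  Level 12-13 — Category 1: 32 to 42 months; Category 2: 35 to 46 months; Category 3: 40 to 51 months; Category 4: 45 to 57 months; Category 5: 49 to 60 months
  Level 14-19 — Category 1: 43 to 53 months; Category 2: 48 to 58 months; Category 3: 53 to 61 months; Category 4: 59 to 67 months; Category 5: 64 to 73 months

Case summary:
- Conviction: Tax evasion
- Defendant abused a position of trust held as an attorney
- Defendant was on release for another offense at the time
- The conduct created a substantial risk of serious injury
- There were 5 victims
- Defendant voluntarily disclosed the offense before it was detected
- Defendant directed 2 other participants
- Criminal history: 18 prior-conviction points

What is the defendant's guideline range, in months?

Base offense level for tax evasion: 17.
R1 applies: 17 + 2 = 19.
R3 applies (level before this adjustment is 19 ≥ 13, so +5): 19 + 5 = 24.
R4 applies: 24 − 1 = 23.
R5 applies: 23 + 3 = 26.
R6 applies: 26 + 3 = 29.
R7 applies (level before this adjustment is 29 ≥ 8, so +4): 29 + 4 = 33.
Level 33 exceeds the maximum of 19; capped at 19.
Final offense level: 19.
Criminal history: 18 prior points → Category 5 (16+).
Level 19 falls in the 14-19 band.
Grid: Level 14-19 × Category 5 = 64-73 months.

64-73 months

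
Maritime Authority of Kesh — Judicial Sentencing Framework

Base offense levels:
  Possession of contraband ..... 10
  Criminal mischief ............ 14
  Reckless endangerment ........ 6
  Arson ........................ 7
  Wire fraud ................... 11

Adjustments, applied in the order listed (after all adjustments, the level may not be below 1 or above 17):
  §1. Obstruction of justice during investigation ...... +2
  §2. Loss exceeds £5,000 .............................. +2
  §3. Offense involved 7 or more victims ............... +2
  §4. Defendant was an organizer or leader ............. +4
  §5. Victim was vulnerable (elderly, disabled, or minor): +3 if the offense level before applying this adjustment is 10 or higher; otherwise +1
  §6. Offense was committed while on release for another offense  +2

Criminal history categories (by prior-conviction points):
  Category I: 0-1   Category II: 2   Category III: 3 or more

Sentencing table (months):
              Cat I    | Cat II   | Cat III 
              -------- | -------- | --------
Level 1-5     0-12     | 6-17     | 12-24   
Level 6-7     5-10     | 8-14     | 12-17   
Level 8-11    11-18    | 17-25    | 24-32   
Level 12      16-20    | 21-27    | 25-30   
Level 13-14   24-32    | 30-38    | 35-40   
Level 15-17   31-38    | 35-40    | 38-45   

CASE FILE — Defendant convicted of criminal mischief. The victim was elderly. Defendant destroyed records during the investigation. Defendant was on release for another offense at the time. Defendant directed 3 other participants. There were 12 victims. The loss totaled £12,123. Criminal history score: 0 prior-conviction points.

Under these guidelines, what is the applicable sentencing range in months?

31-38 months

Base offense level for criminal mischief: 14.
§1 applies: 14 + 2 = 16.
§2 applies: 16 + 2 = 18.
§3 applies: 18 + 2 = 20.
§4 applies: 20 + 4 = 24.
§5 applies (level before this adjustment is 24 ≥ 10, so +3): 24 + 3 = 27.
§6 applies: 27 + 2 = 29.
Level 29 exceeds the maximum of 17; capped at 17.
Final offense level: 17.
Criminal history: 0 prior points → Category I (0-1).
Level 17 falls in the 15-17 band.
Grid: Level 15-17 × Category I = 31-38 months.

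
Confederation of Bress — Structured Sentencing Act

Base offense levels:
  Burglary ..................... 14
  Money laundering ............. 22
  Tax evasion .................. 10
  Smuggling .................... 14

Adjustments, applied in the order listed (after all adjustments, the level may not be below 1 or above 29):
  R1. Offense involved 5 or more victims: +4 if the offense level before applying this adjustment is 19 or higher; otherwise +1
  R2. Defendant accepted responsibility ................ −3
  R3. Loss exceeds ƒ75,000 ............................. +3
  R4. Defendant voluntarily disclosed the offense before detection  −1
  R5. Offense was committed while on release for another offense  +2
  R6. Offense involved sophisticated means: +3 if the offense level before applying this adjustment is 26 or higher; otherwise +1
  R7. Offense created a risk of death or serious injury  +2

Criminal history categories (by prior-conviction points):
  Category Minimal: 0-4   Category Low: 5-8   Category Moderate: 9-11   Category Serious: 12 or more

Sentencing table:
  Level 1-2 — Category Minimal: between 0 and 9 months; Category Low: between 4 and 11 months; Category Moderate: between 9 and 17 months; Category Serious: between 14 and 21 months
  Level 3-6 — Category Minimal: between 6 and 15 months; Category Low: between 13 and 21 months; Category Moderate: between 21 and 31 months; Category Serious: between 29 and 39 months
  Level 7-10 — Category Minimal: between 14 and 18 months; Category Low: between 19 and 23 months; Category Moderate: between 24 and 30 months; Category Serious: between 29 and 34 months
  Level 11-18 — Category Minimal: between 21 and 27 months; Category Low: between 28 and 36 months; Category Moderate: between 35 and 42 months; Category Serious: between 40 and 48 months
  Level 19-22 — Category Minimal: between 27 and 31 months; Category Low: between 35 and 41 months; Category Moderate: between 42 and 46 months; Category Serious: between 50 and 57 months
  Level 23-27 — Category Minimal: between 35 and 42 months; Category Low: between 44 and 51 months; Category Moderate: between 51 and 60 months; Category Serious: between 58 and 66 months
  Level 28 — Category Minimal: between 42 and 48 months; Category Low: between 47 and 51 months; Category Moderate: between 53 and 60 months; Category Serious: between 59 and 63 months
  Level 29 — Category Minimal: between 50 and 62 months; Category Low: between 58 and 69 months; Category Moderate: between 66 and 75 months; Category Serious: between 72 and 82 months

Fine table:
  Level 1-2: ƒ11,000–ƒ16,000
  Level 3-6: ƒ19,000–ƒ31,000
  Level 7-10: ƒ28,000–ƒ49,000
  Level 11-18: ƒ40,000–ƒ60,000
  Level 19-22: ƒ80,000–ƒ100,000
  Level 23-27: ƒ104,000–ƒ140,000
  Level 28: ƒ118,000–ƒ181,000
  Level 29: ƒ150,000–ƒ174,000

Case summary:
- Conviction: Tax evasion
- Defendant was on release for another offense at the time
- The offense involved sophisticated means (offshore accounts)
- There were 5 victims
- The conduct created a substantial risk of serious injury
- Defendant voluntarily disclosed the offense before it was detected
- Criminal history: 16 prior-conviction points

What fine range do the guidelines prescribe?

ƒ40,000–ƒ60,000

Base offense level for tax evasion: 10.
R1 applies (level before this adjustment is 10 < 19, so +1): 10 + 1 = 11.
R4 applies: 11 − 1 = 10.
R5 applies: 10 + 2 = 12.
R6 applies (level before this adjustment is 12 < 26, so +1): 12 + 1 = 13.
R7 applies: 13 + 2 = 15.
Final offense level: 15.
Level 15 falls in the 11-18 band.
Fine table: Level 11-18 → ƒ40,000–ƒ60,000.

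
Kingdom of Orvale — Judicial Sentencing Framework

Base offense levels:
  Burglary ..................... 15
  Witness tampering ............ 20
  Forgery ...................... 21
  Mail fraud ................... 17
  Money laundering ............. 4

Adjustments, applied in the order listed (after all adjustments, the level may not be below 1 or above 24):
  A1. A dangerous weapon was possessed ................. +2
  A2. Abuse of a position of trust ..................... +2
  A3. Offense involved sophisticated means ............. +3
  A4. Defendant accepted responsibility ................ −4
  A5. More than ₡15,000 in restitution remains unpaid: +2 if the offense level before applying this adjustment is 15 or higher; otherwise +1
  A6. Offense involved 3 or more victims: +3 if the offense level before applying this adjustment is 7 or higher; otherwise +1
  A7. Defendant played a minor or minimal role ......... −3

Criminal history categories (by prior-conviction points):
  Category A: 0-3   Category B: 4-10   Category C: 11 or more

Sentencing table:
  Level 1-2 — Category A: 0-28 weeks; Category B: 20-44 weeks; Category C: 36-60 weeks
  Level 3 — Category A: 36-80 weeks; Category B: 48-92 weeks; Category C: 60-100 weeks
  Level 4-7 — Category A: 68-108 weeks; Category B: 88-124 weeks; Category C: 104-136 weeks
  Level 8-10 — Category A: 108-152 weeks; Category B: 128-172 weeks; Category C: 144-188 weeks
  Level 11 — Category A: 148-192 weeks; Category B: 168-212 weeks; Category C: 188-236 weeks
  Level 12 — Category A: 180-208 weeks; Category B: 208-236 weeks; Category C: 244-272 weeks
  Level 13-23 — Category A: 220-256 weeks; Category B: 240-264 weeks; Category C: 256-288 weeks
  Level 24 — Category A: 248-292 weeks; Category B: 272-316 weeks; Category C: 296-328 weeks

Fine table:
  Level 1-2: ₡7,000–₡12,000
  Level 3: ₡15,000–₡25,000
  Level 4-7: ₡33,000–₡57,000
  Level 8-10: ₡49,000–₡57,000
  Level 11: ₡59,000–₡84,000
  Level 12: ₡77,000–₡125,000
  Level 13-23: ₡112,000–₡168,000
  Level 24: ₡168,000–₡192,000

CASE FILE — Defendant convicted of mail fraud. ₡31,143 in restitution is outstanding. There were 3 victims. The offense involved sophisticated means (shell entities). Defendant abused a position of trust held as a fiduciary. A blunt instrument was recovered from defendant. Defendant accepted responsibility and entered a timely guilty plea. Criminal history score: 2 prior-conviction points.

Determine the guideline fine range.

₡168,000–₡192,000

Base offense level for mail fraud: 17.
A1 applies: 17 + 2 = 19.
A2 applies: 19 + 2 = 21.
A3 applies: 21 + 3 = 24.
A4 applies: 24 − 4 = 20.
A5 applies (level before this adjustment is 20 ≥ 15, so +2): 20 + 2 = 22.
A6 applies (level before this adjustment is 22 ≥ 7, so +3): 22 + 3 = 25.
A7 does not apply.
Level 25 exceeds the maximum of 24; capped at 24.
Final offense level: 24.
Level 24 falls in the 24 band.
Fine table: Level 24 → ₡168,000–₡192,000.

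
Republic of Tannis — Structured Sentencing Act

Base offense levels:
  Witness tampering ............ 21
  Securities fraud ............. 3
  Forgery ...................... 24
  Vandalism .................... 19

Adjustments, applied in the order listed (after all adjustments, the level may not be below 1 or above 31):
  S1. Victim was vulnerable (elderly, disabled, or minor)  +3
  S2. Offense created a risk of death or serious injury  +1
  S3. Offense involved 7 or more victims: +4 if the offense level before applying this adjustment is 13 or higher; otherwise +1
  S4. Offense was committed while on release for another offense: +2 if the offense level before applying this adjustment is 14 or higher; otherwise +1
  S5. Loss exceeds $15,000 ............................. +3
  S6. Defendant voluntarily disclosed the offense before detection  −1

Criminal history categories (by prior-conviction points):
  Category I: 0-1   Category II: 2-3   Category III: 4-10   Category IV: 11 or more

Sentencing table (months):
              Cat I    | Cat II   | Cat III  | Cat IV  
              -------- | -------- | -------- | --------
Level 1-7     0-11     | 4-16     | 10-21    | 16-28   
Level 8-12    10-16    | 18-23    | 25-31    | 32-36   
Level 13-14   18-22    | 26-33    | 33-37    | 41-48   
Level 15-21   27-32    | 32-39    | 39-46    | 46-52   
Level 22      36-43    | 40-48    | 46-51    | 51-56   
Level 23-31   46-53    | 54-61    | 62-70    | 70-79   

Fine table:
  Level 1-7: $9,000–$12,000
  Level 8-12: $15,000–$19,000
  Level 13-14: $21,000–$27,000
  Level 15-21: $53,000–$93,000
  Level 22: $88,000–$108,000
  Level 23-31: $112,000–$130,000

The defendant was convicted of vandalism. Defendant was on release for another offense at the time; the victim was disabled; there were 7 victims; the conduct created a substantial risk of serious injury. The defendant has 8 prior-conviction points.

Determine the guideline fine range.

Base offense level for vandalism: 19.
S1 applies: 19 + 3 = 22.
S2 applies: 22 + 1 = 23.
S3 applies (level before this adjustment is 23 ≥ 13, so +4): 23 + 4 = 27.
S4 applies (level before this adjustment is 27 ≥ 14, so +2): 27 + 2 = 29.
S5 does not apply.
S6 does not apply.
Final offense level: 29.
Level 29 falls in the 23-31 band.
Fine table: Level 23-31 → $112,000–$130,000.

$112,000–$130,000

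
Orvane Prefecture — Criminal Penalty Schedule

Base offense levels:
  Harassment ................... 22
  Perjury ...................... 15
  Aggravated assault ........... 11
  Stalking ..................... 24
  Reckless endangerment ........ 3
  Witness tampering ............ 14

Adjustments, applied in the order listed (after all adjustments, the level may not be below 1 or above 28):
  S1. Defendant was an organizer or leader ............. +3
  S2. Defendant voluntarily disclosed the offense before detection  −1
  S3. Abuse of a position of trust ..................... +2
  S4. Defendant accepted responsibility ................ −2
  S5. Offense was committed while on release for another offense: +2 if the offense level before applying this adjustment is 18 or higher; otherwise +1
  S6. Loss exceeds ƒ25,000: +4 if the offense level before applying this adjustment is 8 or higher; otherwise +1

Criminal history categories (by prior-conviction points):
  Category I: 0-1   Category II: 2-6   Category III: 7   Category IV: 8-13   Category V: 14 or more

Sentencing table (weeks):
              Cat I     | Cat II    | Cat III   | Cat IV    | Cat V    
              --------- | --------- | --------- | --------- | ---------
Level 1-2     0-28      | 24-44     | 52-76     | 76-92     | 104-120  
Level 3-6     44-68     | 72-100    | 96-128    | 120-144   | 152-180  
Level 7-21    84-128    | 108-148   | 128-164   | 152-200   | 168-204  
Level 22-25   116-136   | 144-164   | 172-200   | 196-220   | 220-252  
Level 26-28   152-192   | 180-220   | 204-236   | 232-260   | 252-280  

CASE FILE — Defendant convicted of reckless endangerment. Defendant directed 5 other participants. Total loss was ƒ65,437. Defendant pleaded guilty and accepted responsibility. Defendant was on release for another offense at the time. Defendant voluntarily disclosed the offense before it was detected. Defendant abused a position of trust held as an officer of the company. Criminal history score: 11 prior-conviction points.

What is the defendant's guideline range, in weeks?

152-200 weeks

Base offense level for reckless endangerment: 3.
S1 applies: 3 + 3 = 6.
S2 applies: 6 − 1 = 5.
S3 applies: 5 + 2 = 7.
S4 applies: 7 − 2 = 5.
S5 applies (level before this adjustment is 5 < 18, so +1): 5 + 1 = 6.
S6 applies (level before this adjustment is 6 < 8, so +1): 6 + 1 = 7.
Final offense level: 7.
Criminal history: 11 prior points → Category IV (8-13).
Level 7 falls in the 7-21 band.
Grid: Level 7-21 × Category IV = 152-200 weeks.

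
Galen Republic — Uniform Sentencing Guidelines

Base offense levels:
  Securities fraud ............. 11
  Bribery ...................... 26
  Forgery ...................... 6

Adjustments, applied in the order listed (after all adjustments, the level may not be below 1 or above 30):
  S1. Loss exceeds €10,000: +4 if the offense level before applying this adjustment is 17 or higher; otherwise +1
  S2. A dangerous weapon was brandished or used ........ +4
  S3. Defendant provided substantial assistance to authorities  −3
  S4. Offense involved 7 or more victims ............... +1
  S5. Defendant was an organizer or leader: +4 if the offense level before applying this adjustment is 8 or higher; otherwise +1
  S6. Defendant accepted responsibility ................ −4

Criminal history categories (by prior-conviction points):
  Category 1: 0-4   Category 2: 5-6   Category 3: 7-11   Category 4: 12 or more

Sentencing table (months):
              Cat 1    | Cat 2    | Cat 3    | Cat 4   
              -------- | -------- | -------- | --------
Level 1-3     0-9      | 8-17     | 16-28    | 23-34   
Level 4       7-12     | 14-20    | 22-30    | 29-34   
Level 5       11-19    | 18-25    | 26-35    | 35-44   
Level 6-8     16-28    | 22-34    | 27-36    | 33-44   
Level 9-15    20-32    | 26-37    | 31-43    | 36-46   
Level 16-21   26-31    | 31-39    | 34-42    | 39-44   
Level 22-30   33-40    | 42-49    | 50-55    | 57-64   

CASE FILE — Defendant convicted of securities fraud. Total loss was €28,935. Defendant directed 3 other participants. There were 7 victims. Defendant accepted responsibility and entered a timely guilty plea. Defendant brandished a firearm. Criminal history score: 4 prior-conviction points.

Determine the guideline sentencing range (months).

Base offense level for securities fraud: 11.
S1 applies (level before this adjustment is 11 < 17, so +1): 11 + 1 = 12.
S2 applies: 12 + 4 = 16.
S4 applies: 16 + 1 = 17.
S5 applies (level before this adjustment is 17 ≥ 8, so +4): 17 + 4 = 21.
S6 applies: 21 − 4 = 17.
Final offense level: 17.
Criminal history: 4 prior points → Category 1 (0-4).
Level 17 falls in the 16-21 band.
Grid: Level 16-21 × Category 1 = 26-31 months.

26-31 months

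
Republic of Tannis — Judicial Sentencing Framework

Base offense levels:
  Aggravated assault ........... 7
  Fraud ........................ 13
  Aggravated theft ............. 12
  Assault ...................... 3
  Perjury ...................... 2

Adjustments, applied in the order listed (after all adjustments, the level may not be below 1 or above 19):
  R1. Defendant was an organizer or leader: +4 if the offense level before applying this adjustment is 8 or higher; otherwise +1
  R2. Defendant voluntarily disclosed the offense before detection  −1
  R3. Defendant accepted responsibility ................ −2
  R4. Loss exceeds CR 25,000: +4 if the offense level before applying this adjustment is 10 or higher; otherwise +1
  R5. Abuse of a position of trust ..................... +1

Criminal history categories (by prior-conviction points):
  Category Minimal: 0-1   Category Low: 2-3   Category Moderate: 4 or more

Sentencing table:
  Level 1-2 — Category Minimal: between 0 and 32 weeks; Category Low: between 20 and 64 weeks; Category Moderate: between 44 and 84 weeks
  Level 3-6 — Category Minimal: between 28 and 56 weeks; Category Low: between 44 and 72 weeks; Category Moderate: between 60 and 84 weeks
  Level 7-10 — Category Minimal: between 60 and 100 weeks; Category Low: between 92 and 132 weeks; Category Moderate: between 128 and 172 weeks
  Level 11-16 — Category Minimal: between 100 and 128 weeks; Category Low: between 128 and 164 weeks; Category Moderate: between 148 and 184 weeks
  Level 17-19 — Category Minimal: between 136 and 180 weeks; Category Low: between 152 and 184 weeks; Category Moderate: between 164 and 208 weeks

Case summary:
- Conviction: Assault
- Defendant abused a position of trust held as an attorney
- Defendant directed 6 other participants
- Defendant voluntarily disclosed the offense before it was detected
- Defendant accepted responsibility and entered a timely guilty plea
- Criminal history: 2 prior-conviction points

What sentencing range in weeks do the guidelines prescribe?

20-64 weeks

Base offense level for assault: 3.
R1 applies (level before this adjustment is 3 < 8, so +1): 3 + 1 = 4.
R2 applies: 4 − 1 = 3.
R3 applies: 3 − 2 = 1.
R5 applies: 1 + 1 = 2.
Final offense level: 2.
Criminal history: 2 prior points → Category Low (2-3).
Level 2 falls in the 1-2 band.
Grid: Level 1-2 × Category Low = 20-64 weeks.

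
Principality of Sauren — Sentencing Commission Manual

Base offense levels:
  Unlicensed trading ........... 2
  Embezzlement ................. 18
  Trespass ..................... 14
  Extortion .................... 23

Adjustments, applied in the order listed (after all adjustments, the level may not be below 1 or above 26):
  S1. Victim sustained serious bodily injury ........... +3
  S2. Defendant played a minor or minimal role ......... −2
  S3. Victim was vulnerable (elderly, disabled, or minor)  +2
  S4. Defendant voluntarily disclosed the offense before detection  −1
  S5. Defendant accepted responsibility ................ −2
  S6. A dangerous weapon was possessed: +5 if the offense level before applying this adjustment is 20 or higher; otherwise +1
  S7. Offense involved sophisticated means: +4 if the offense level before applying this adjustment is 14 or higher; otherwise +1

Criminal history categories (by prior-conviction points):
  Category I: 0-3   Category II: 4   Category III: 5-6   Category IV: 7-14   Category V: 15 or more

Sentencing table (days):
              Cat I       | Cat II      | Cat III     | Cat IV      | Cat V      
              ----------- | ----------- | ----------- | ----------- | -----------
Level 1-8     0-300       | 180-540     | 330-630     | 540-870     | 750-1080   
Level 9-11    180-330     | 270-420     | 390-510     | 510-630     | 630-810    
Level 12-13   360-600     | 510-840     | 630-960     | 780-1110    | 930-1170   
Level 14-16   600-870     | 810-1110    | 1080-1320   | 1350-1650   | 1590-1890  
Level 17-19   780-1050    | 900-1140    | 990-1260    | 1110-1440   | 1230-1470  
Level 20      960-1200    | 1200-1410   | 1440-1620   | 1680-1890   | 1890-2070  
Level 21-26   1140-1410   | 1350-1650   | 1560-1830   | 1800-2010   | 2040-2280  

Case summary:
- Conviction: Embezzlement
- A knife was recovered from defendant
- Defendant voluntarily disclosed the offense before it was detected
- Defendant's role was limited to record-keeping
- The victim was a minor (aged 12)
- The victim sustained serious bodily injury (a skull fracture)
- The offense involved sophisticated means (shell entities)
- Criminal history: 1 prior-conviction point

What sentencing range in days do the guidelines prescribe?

1140-1410 days

Base offense level for embezzlement: 18.
S1 applies: 18 + 3 = 21.
S2 applies: 21 − 2 = 19.
S3 applies: 19 + 2 = 21.
S4 applies: 21 − 1 = 20.
S6 applies (level before this adjustment is 20 ≥ 20, so +5): 20 + 5 = 25.
S7 applies (level before this adjustment is 25 ≥ 14, so +4): 25 + 4 = 29.
Level 29 exceeds the maximum of 26; capped at 26.
Final offense level: 26.
Criminal history: 1 prior point → Category I (0-3).
Level 26 falls in the 21-26 band.
Grid: Level 21-26 × Category I = 1140-1410 days.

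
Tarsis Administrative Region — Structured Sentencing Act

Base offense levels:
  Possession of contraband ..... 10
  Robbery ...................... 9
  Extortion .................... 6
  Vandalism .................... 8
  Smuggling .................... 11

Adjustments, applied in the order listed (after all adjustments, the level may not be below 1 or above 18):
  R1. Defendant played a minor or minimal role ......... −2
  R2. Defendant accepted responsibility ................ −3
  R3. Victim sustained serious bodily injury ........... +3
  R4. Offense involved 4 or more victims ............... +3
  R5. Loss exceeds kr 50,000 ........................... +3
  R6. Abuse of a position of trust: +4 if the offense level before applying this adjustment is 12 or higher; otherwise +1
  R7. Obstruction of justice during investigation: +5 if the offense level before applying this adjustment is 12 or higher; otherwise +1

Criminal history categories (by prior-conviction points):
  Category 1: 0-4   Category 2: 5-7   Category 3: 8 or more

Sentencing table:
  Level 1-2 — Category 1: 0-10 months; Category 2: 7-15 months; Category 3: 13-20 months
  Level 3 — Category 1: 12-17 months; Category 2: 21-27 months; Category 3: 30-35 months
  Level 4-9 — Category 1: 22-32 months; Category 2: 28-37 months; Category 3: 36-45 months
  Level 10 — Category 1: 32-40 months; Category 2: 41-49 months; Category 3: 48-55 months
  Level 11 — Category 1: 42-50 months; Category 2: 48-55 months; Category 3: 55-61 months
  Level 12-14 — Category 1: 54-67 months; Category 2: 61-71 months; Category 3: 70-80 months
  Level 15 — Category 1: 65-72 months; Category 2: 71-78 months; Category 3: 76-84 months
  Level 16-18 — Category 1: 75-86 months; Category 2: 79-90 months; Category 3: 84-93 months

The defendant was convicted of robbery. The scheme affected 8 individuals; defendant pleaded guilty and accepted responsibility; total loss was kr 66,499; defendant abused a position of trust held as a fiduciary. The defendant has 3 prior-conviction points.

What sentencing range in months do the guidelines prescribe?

75-86 months

Base offense level for robbery: 9.
R2 applies: 9 − 3 = 6.
R4 applies: 6 + 3 = 9.
R5 applies: 9 + 3 = 12.
R6 applies (level before this adjustment is 12 ≥ 12, so +4): 12 + 4 = 16.
R7 does not apply.
Final offense level: 16.
Criminal history: 3 prior points → Category 1 (0-4).
Level 16 falls in the 16-18 band.
Grid: Level 16-18 × Category 1 = 75-86 months.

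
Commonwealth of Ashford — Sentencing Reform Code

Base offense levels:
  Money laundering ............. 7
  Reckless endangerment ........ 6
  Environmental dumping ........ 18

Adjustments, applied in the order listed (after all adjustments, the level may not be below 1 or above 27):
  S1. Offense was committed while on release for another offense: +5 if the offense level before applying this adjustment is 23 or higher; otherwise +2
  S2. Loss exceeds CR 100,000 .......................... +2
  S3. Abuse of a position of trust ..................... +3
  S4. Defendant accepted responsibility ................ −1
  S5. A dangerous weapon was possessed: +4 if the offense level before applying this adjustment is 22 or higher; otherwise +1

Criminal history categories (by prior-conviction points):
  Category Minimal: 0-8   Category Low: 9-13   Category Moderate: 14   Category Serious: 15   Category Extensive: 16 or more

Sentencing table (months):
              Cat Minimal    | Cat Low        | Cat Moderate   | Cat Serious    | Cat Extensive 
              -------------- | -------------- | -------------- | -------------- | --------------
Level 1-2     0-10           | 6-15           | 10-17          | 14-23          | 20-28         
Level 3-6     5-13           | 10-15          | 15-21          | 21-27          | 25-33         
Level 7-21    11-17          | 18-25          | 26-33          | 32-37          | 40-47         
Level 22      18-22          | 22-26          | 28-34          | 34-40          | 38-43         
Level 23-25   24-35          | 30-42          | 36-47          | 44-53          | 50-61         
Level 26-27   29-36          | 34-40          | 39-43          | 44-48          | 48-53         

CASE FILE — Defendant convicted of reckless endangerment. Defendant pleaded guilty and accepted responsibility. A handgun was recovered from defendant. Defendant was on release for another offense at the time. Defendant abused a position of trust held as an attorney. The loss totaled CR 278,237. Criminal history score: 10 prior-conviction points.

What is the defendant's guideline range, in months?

Base offense level for reckless endangerment: 6.
S1 applies (level before this adjustment is 6 < 23, so +2): 6 + 2 = 8.
S2 applies: 8 + 2 = 10.
S3 applies: 10 + 3 = 13.
S4 applies: 13 − 1 = 12.
S5 applies (level before this adjustment is 12 < 22, so +1): 12 + 1 = 13.
Final offense level: 13.
Criminal history: 10 prior points → Category Low (9-13).
Level 13 falls in the 7-21 band.
Grid: Level 7-21 × Category Low = 18-25 months.

18-25 months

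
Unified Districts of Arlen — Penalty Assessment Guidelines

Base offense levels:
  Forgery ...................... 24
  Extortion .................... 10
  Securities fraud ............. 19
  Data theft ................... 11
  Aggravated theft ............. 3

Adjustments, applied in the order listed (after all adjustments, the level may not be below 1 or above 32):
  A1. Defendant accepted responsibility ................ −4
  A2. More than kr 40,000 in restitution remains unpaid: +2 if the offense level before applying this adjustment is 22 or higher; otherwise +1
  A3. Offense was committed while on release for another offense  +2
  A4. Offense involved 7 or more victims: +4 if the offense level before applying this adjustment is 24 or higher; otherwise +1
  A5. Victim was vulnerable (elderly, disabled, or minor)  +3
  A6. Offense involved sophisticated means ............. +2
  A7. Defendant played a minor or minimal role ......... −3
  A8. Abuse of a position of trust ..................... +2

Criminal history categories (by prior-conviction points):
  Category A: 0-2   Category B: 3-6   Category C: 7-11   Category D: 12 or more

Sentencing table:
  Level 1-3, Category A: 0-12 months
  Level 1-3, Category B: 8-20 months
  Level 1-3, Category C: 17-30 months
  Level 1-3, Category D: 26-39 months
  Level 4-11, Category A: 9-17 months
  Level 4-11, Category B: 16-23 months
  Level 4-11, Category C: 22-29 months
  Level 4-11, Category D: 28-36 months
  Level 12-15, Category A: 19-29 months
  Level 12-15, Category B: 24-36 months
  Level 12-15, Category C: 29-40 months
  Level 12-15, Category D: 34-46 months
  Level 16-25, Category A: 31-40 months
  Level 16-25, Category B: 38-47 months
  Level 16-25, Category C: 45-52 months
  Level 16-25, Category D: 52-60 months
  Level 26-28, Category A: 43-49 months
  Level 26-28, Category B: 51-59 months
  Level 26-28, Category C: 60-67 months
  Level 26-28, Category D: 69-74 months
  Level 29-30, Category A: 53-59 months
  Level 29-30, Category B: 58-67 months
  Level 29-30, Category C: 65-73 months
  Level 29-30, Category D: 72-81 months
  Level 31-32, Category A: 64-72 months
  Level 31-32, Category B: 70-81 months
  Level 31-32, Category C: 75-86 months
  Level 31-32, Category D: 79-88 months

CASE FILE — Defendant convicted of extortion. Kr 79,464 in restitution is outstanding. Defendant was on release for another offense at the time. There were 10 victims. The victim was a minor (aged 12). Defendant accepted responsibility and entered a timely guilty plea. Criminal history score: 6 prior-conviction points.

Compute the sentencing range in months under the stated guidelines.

Base offense level for extortion: 10.
A1 applies: 10 − 4 = 6.
A2 applies (level before this adjustment is 6 < 22, so +1): 6 + 1 = 7.
A3 applies: 7 + 2 = 9.
A4 applies (level before this adjustment is 9 < 24, so +1): 9 + 1 = 10.
A5 applies: 10 + 3 = 13.
A6 does not apply.
A8 does not apply.
Final offense level: 13.
Criminal history: 6 prior points → Category B (3-6).
Level 13 falls in the 12-15 band.
Grid: Level 12-15 × Category B = 24-36 months.

24-36 months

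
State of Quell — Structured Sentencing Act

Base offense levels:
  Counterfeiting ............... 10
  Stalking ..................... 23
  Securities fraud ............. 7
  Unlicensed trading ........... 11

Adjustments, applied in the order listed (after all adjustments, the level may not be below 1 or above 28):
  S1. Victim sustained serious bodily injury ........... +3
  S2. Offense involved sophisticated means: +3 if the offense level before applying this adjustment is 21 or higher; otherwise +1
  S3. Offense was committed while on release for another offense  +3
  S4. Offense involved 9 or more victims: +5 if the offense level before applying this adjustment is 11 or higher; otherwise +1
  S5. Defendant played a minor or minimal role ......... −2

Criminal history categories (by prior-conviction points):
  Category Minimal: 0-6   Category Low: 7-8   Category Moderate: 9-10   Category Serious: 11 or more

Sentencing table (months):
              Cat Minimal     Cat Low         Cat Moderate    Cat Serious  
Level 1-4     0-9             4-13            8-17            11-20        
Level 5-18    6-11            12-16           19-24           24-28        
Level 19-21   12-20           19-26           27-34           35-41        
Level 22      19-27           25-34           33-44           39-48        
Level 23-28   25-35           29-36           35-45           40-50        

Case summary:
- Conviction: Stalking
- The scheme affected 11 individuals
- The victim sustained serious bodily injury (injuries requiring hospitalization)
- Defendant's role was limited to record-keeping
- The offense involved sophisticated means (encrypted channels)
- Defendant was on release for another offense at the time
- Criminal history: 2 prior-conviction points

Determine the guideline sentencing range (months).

Base offense level for stalking: 23.
S1 applies: 23 + 3 = 26.
S2 applies (level before this adjustment is 26 ≥ 21, so +3): 26 + 3 = 29.
S3 applies: 29 + 3 = 32.
S4 applies (level before this adjustment is 32 ≥ 11, so +5): 32 + 5 = 37.
S5 applies: 37 − 2 = 35.
Level 35 exceeds the maximum of 28; capped at 28.
Final offense level: 28.
Criminal history: 2 prior points → Category Minimal (0-6).
Level 28 falls in the 23-28 band.
Grid: Level 23-28 × Category Minimal = 25-35 months.

25-35 months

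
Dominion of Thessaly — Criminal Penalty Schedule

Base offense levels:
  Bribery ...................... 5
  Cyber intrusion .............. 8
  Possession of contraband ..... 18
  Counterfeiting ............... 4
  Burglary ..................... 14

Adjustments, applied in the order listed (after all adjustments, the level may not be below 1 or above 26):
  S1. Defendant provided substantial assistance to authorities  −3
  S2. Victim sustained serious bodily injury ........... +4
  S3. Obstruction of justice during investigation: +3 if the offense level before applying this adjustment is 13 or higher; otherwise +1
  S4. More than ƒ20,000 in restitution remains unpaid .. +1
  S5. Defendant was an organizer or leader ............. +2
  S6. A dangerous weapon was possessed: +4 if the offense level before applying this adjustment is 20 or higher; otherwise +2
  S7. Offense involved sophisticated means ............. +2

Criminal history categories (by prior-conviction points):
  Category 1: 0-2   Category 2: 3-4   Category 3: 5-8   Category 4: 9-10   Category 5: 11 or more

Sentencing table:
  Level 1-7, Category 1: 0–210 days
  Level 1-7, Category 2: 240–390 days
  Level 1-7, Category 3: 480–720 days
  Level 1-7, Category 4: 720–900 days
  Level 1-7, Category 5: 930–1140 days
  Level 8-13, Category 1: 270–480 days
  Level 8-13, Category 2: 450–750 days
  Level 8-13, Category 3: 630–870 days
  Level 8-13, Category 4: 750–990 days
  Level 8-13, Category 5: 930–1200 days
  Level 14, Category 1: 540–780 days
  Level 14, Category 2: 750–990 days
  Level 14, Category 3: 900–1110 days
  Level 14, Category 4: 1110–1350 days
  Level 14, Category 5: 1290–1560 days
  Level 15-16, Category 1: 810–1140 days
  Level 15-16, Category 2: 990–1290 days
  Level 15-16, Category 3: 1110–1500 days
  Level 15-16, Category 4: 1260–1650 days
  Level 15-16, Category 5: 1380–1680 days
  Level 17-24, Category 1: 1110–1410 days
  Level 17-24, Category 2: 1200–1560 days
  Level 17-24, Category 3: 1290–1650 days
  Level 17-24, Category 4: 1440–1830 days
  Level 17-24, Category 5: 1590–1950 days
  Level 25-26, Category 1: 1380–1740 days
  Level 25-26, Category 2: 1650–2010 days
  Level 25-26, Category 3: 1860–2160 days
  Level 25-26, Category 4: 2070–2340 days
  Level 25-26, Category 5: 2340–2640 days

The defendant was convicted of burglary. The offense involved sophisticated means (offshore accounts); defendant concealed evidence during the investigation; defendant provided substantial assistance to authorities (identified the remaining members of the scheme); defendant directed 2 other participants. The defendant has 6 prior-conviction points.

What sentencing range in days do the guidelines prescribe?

1110-1500 days

Base offense level for burglary: 14.
S1 applies: 14 − 3 = 11.
S3 applies (level before this adjustment is 11 < 13, so +1): 11 + 1 = 12.
S5 applies: 12 + 2 = 14.
S6 does not apply.
S7 applies: 14 + 2 = 16.
Final offense level: 16.
Criminal history: 6 prior points → Category 3 (5-8).
Level 16 falls in the 15-16 band.
Grid: Level 15-16 × Category 3 = 1110-1500 days.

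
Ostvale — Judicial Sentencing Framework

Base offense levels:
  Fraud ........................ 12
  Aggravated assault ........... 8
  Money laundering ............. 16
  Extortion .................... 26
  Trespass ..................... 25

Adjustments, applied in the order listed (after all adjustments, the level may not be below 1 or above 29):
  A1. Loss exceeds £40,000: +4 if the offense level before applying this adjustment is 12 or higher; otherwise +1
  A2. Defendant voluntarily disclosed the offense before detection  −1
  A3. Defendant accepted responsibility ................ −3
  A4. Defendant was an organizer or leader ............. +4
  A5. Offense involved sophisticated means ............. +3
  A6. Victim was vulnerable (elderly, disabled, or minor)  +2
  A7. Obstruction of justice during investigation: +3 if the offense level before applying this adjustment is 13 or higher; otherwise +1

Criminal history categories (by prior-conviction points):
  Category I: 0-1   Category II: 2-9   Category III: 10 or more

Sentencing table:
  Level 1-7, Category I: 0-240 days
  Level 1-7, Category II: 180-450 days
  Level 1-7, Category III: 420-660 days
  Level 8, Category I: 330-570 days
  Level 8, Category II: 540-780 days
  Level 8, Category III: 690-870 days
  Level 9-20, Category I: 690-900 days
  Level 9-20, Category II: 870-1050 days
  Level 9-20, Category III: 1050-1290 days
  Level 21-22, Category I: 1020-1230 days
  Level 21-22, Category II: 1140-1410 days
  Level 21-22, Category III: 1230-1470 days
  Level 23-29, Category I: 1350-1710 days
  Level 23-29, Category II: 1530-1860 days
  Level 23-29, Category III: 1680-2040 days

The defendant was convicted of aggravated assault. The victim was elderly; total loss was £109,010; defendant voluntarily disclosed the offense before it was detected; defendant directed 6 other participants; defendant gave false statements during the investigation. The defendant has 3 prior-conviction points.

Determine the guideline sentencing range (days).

870-1050 days

Base offense level for aggravated assault: 8.
A1 applies (level before this adjustment is 8 < 12, so +1): 8 + 1 = 9.
A2 applies: 9 − 1 = 8.
A3 does not apply.
A4 applies: 8 + 4 = 12.
A5 does not apply.
A6 applies: 12 + 2 = 14.
A7 applies (level before this adjustment is 14 ≥ 13, so +3): 14 + 3 = 17.
Final offense level: 17.
Criminal history: 3 prior points → Category II (2-9).
Level 17 falls in the 9-20 band.
Grid: Level 9-20 × Category II = 870-1050 days.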